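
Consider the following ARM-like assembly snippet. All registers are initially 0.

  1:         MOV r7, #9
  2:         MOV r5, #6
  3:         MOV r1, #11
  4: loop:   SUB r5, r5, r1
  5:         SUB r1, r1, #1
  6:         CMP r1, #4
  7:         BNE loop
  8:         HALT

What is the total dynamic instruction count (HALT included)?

32

MOV r7, #9 → r7=9
MOV r5, #6 → r5=6
MOV r1, #11 → r1=11
SUB r5, r5, r1 → r5=6-11=-5
SUB r1, r1, #1 → r1=11-1=10
CMP r1, #4  (cmp 10,4)
BNE loop: taken
SUB r5, r5, r1 → r5=(-5)-10=-15
SUB r1, r1, #1 → r1=10-1=9
CMP r1, #4  (cmp 9,4)
BNE loop: taken
SUB r5, r5, r1 → r5=(-15)-9=-24
SUB r1, r1, #1 → r1=9-1=8
CMP r1, #4  (cmp 8,4)
BNE loop: taken
SUB r5, r5, r1 → r5=(-24)-8=-32
SUB r1, r1, #1 → r1=8-1=7
CMP r1, #4  (cmp 7,4)
BNE loop: taken
SUB r5, r5, r1 → r5=(-32)-7=-39
SUB r1, r1, #1 → r1=7-1=6
CMP r1, #4  (cmp 6,4)
BNE loop: taken
SUB r5, r5, r1 → r5=(-39)-6=-45
SUB r1, r1, #1 → r1=6-1=5
CMP r1, #4  (cmp 5,4)
BNE loop: taken
SUB r5, r5, r1 → r5=(-45)-5=-50
SUB r1, r1, #1 → r1=5-1=4
CMP r1, #4  (cmp 4,4)
BNE loop: not taken
halt.
Total executed instructions: 32.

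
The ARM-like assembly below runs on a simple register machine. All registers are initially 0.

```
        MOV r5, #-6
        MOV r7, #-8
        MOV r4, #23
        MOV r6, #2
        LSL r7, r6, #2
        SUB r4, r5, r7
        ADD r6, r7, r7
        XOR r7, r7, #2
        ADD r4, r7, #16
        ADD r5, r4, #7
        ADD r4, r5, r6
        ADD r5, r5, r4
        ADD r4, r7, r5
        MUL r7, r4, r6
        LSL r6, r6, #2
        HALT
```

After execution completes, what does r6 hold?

64

after MOV r5, #-6: r5=-6
after MOV r7, #-8: r7=-8
after MOV r4, #23: r4=23
after MOV r6, #2: r6=2
after LSL r7, r6, #2: r7=2<<2=8
after SUB r4, r5, r7: r4=(-6)-8=-14
after ADD r6, r7, r7: r6=8+8=16
after XOR r7, r7, #2: r7=8^2=10
after ADD r4, r7, #16: r4=10+16=26
after ADD r5, r4, #7: r5=26+7=33
after ADD r4, r5, r6: r4=33+16=49
after ADD r5, r5, r4: r5=33+49=82
after ADD r4, r7, r5: r4=10+82=92
after MUL r7, r4, r6: r7=92*16=1472
after LSL r6, r6, #2: r6=16<<2=64
halt.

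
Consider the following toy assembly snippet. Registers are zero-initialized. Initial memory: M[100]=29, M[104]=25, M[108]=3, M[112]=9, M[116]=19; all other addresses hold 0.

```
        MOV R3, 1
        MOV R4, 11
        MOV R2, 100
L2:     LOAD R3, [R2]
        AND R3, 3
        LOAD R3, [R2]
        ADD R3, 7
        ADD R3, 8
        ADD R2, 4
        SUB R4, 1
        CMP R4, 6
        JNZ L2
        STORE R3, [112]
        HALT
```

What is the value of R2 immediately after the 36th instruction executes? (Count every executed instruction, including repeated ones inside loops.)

116

after MOV R3, 1: R3=1
after MOV R4, 11: R4=11
after MOV R2, 100: R2=100
after LOAD R3, [R2]: R3=M[100]=29
after AND R3, 3: R3=29&3=1
after LOAD R3, [R2]: R3=M[100]=29
after ADD R3, 7: R3=29+7=36
after ADD R3, 8: R3=36+8=44
after ADD R2, 4: R2=100+4=104
after SUB R4, 1: R4=11-1=10
CMP R4, 6  (cmp 10,6)
JNZ L2: taken
after LOAD R3, [R2]: R3=M[104]=25
after AND R3, 3: R3=25&3=1
after LOAD R3, [R2]: R3=M[104]=25
after ADD R3, 7: R3=25+7=32
after ADD R3, 8: R3=32+8=40
after ADD R2, 4: R2=104+4=108
after SUB R4, 1: R4=10-1=9
CMP R4, 6  (cmp 9,6)
JNZ L2: taken
after LOAD R3, [R2]: R3=M[108]=3
after AND R3, 3: R3=3&3=3
after LOAD R3, [R2]: R3=M[108]=3
after ADD R3, 7: R3=3+7=10
after ADD R3, 8: R3=10+8=18
after ADD R2, 4: R2=108+4=112
after SUB R4, 1: R4=9-1=8
CMP R4, 6  (cmp 8,6)
JNZ L2: taken
after LOAD R3, [R2]: R3=M[112]=9
after AND R3, 3: R3=9&3=1
after LOAD R3, [R2]: R3=M[112]=9
after ADD R3, 7: R3=9+7=16
after ADD R3, 8: R3=16+8=24
after ADD R2, 4: R2=112+4=116
After step 36: R2 = 116.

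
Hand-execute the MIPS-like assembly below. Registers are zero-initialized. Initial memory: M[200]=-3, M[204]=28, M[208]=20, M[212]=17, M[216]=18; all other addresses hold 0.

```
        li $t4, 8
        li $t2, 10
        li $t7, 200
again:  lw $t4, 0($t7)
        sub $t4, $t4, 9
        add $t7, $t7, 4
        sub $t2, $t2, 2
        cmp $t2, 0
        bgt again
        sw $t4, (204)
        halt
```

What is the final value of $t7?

$t4=8
$t2=10
$t7=200
$t4=M[200]=-3
$t4=(-3)-9=-12
$t7=200+4=204
$t2=10-2=8
cmp $t2, 0  (cmp 8,0)
bgt again: taken
$t4=M[204]=28
$t4=28-9=19
$t7=204+4=208
$t2=8-2=6
cmp $t2, 0  (cmp 6,0)
bgt again: taken
$t4=M[208]=20
$t4=20-9=11
$t7=208+4=212
$t2=6-2=4
cmp $t2, 0  (cmp 4,0)
bgt again: taken
$t4=M[212]=17
$t4=17-9=8
$t7=212+4=216
$t2=4-2=2
cmp $t2, 0  (cmp 2,0)
bgt again: taken
$t4=M[216]=18
$t4=18-9=9
$t7=216+4=220
$t2=2-2=0
cmp $t2, 0  (cmp 0,0)
bgt again: not taken
sw $t4, (204) → M[204]=9
halt.

220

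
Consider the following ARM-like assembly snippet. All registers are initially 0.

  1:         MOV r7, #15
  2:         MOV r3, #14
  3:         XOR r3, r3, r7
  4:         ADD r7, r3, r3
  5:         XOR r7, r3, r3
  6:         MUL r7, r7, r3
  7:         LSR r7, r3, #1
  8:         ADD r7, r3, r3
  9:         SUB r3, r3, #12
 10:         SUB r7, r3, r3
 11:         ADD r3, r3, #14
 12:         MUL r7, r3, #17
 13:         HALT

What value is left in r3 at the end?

MOV r7, #15 → r7=15
MOV r3, #14 → r3=14
XOR r3, r3, r7 → r3=14^15=1
ADD r7, r3, r3 → r7=1+1=2
XOR r7, r3, r3 → r7=1^1=0
MUL r7, r7, r3 → r7=0*1=0
LSR r7, r3, #1 → r7=1>>1=0
ADD r7, r3, r3 → r7=1+1=2
SUB r3, r3, #12 → r3=1-12=-11
SUB r7, r3, r3 → r7=(-11)-(-11)=0
ADD r3, r3, #14 → r3=(-11)+14=3
MUL r7, r3, #17 → r7=3*17=51
halt.

3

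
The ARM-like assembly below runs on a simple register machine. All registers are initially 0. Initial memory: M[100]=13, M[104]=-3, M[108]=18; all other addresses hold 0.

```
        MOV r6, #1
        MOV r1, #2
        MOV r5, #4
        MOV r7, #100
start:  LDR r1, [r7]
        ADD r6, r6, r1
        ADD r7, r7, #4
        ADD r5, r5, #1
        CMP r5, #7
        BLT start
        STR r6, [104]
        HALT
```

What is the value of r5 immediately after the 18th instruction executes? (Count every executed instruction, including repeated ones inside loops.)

r6=1
r1=2
r5=4
r7=100
r1=M[100]=13
r6=1+13=14
r7=100+4=104
r5=4+1=5
CMP r5, #7  (cmp 5,7)
BLT start: taken
r1=M[104]=-3
r6=14+(-3)=11
r7=104+4=108
r5=5+1=6
CMP r5, #7  (cmp 6,7)
BLT start: taken
r1=M[108]=18
r6=11+18=29
After step 18: r5 = 6.

6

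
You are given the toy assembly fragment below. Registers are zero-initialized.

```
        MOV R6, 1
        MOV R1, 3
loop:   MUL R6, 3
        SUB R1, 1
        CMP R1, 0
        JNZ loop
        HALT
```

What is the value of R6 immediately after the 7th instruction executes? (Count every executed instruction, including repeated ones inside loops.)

9

R6=1
R1=3
R6=1*3=3
R1=3-1=2
CMP R1, 0  (cmp 2,0)
JNZ loop: taken
R6=3*3=9
After step 7: R6 = 9.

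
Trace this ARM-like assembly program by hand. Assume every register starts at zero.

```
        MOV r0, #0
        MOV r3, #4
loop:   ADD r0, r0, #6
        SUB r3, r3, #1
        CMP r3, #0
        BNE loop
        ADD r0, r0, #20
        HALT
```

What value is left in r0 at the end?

44

MOV r0, #0 → r0=0
MOV r3, #4 → r3=4
ADD r0, r0, #6 → r0=0+6=6
SUB r3, r3, #1 → r3=4-1=3
CMP r3, #0  (cmp 3,0)
BNE loop: taken
ADD r0, r0, #6 → r0=6+6=12
SUB r3, r3, #1 → r3=3-1=2
CMP r3, #0  (cmp 2,0)
BNE loop: taken
ADD r0, r0, #6 → r0=12+6=18
SUB r3, r3, #1 → r3=2-1=1
CMP r3, #0  (cmp 1,0)
BNE loop: taken
ADD r0, r0, #6 → r0=18+6=24
SUB r3, r3, #1 → r3=1-1=0
CMP r3, #0  (cmp 0,0)
BNE loop: not taken
ADD r0, r0, #20 → r0=24+20=44
halt.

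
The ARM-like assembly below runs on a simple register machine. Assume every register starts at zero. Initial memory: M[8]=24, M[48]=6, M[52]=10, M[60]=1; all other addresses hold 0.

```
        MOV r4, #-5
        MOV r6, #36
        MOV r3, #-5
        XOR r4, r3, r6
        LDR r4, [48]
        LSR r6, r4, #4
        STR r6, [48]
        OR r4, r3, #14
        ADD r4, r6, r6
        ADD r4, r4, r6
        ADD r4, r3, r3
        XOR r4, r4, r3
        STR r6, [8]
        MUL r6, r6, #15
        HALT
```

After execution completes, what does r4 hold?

13

r4=-5
r6=36
r3=-5
r4=(-5)^36=-33
r4=M[48]=6
r6=6>>4=0
STR r6, [48] → M[48]=0
r4=(-5)|14=-1
r4=0+0=0
r4=0+0=0
r4=(-5)+(-5)=-10
r4=(-10)^(-5)=13
STR r6, [8] → M[8]=0
r6=0*15=0
halt.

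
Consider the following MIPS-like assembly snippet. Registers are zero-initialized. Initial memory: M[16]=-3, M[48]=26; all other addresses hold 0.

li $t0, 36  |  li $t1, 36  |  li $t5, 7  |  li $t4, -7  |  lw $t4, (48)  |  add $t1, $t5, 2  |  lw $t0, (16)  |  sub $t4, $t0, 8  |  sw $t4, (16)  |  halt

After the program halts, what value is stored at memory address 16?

-11

$t0=36
$t1=36
$t5=7
$t4=-7
$t4=M[48]=26
$t1=7+2=9
$t0=M[16]=-3
$t4=(-3)-8=-11
sw $t4, (16) → M[16]=-11
halt.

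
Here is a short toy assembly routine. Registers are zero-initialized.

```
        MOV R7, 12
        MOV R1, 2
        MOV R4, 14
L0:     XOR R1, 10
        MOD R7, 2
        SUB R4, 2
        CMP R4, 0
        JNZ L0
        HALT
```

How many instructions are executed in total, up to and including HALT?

MOV R7, 12 → R7=12
MOV R1, 2 → R1=2
MOV R4, 14 → R4=14
XOR R1, 10 → R1=2^10=8
MOD R7, 2 → R7=12%2=0
SUB R4, 2 → R4=14-2=12
CMP R4, 0  (cmp 12,0)
JNZ L0: taken
XOR R1, 10 → R1=8^10=2
MOD R7, 2 → R7=0%2=0
SUB R4, 2 → R4=12-2=10
CMP R4, 0  (cmp 10,0)
JNZ L0: taken
XOR R1, 10 → R1=2^10=8
MOD R7, 2 → R7=0%2=0
SUB R4, 2 → R4=10-2=8
CMP R4, 0  (cmp 8,0)
JNZ L0: taken
XOR R1, 10 → R1=8^10=2
MOD R7, 2 → R7=0%2=0
SUB R4, 2 → R4=8-2=6
CMP R4, 0  (cmp 6,0)
JNZ L0: taken
XOR R1, 10 → R1=2^10=8
MOD R7, 2 → R7=0%2=0
SUB R4, 2 → R4=6-2=4
CMP R4, 0  (cmp 4,0)
JNZ L0: taken
XOR R1, 10 → R1=8^10=2
MOD R7, 2 → R7=0%2=0
SUB R4, 2 → R4=4-2=2
CMP R4, 0  (cmp 2,0)
JNZ L0: taken
XOR R1, 10 → R1=2^10=8
MOD R7, 2 → R7=0%2=0
SUB R4, 2 → R4=2-2=0
CMP R4, 0  (cmp 0,0)
JNZ L0: not taken
halt.
Total executed instructions: 39.

39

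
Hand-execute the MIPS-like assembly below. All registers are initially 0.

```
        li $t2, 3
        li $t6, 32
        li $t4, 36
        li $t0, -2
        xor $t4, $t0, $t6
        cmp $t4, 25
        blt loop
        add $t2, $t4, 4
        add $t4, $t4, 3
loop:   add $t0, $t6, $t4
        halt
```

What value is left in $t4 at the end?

-34

li $t2, 3 → $t2=3
li $t6, 32 → $t6=32
li $t4, 36 → $t4=36
li $t0, -2 → $t0=-2
xor $t4, $t0, $t6 → $t4=(-2)^32=-34
cmp $t4, 25  (cmp -34,25)
blt loop: taken
add $t0, $t6, $t4 → $t0=32+(-34)=-2
halt.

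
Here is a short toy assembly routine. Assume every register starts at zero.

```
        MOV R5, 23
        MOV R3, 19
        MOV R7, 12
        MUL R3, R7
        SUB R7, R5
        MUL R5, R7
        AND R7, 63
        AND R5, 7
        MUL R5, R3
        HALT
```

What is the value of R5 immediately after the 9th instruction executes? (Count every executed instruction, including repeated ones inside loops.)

R5=23
R3=19
R7=12
R3=19*12=228
R7=12-23=-11
R5=23*(-11)=-253
R7=(-11)&63=53
R5=(-253)&7=3
R5=3*228=684
After step 9: R5 = 684.

684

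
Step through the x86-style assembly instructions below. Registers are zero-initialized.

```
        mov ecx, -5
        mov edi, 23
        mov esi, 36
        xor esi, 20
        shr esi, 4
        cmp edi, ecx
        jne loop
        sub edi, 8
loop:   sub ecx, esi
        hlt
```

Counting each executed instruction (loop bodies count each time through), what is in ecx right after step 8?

-8

ecx=-5
edi=23
esi=36
esi=36^20=48
esi=48>>4=3
cmp edi, ecx  (cmp 23,-5)
jne loop: taken
ecx=(-5)-3=-8
After step 8: ecx = -8.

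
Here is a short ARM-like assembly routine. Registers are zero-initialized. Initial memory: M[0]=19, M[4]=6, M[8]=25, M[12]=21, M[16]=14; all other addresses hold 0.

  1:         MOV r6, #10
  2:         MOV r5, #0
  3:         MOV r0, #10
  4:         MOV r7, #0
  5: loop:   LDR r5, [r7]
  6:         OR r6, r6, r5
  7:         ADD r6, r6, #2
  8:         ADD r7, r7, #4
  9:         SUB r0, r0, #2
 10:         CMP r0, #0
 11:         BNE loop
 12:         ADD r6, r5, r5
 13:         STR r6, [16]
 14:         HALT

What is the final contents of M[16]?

28

MOV r6, #10 → r6=10
MOV r5, #0 → r5=0
MOV r0, #10 → r0=10
MOV r7, #0 → r7=0
LDR r5, [r7] → r5=M[0]=19
OR r6, r6, r5 → r6=10|19=27
ADD r6, r6, #2 → r6=27+2=29
ADD r7, r7, #4 → r7=0+4=4
SUB r0, r0, #2 → r0=10-2=8
CMP r0, #0  (cmp 8,0)
BNE loop: taken
LDR r5, [r7] → r5=M[4]=6
OR r6, r6, r5 → r6=29|6=31
ADD r6, r6, #2 → r6=31+2=33
ADD r7, r7, #4 → r7=4+4=8
SUB r0, r0, #2 → r0=8-2=6
CMP r0, #0  (cmp 6,0)
BNE loop: taken
LDR r5, [r7] → r5=M[8]=25
OR r6, r6, r5 → r6=33|25=57
ADD r6, r6, #2 → r6=57+2=59
ADD r7, r7, #4 → r7=8+4=12
SUB r0, r0, #2 → r0=6-2=4
CMP r0, #0  (cmp 4,0)
BNE loop: taken
LDR r5, [r7] → r5=M[12]=21
OR r6, r6, r5 → r6=59|21=63
ADD r6, r6, #2 → r6=63+2=65
ADD r7, r7, #4 → r7=12+4=16
SUB r0, r0, #2 → r0=4-2=2
CMP r0, #0  (cmp 2,0)
BNE loop: taken
LDR r5, [r7] → r5=M[16]=14
OR r6, r6, r5 → r6=65|14=79
ADD r6, r6, #2 → r6=79+2=81
ADD r7, r7, #4 → r7=16+4=20
SUB r0, r0, #2 → r0=2-2=0
CMP r0, #0  (cmp 0,0)
BNE loop: not taken
ADD r6, r5, r5 → r6=14+14=28
STR r6, [16] → M[16]=28
halt.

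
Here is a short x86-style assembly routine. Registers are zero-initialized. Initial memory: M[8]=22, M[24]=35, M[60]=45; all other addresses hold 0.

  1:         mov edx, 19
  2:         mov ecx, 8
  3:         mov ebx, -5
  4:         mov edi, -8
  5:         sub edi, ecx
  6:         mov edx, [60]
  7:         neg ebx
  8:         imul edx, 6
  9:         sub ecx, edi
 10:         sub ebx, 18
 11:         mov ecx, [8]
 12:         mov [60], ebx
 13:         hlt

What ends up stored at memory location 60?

-13

mov edx, 19 → edx=19
mov ecx, 8 → ecx=8
mov ebx, -5 → ebx=-5
mov edi, -8 → edi=-8
sub edi, ecx → edi=(-8)-8=-16
mov edx, [60] → edx=M[60]=45
neg ebx → ebx=-(-5)=5
imul edx, 6 → edx=45*6=270
sub ecx, edi → ecx=8-(-16)=24
sub ebx, 18 → ebx=5-18=-13
mov ecx, [8] → ecx=M[8]=22
mov [60], ebx → M[60]=-13
halt.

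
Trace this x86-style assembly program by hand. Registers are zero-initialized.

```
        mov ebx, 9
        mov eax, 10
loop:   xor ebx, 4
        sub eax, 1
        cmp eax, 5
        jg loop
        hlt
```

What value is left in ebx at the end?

13

mov ebx, 9 → ebx=9
mov eax, 10 → eax=10
xor ebx, 4 → ebx=9^4=13
sub eax, 1 → eax=10-1=9
cmp eax, 5  (cmp 9,5)
jg loop: taken
xor ebx, 4 → ebx=13^4=9
sub eax, 1 → eax=9-1=8
cmp eax, 5  (cmp 8,5)
jg loop: taken
xor ebx, 4 → ebx=9^4=13
sub eax, 1 → eax=8-1=7
cmp eax, 5  (cmp 7,5)
jg loop: taken
xor ebx, 4 → ebx=13^4=9
sub eax, 1 → eax=7-1=6
cmp eax, 5  (cmp 6,5)
jg loop: taken
xor ebx, 4 → ebx=9^4=13
sub eax, 1 → eax=6-1=5
cmp eax, 5  (cmp 5,5)
jg loop: not taken
halt.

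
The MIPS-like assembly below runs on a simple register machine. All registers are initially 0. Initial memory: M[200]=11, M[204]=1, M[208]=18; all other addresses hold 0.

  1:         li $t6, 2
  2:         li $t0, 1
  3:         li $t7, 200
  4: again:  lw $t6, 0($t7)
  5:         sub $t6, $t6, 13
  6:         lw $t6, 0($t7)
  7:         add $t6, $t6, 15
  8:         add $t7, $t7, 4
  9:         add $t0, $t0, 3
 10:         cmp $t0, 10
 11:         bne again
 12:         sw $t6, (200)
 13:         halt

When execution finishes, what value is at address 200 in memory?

33

after li $t6, 2: $t6=2
after li $t0, 1: $t0=1
after li $t7, 200: $t7=200
after lw $t6, 0($t7): $t6=M[200]=11
after sub $t6, $t6, 13: $t6=11-13=-2
after lw $t6, 0($t7): $t6=M[200]=11
after add $t6, $t6, 15: $t6=11+15=26
after add $t7, $t7, 4: $t7=200+4=204
after add $t0, $t0, 3: $t0=1+3=4
cmp $t0, 10  (cmp 4,10)
bne again: taken
after lw $t6, 0($t7): $t6=M[204]=1
after sub $t6, $t6, 13: $t6=1-13=-12
after lw $t6, 0($t7): $t6=M[204]=1
after add $t6, $t6, 15: $t6=1+15=16
after add $t7, $t7, 4: $t7=204+4=208
after add $t0, $t0, 3: $t0=4+3=7
cmp $t0, 10  (cmp 7,10)
bne again: taken
after lw $t6, 0($t7): $t6=M[208]=18
after sub $t6, $t6, 13: $t6=18-13=5
after lw $t6, 0($t7): $t6=M[208]=18
after add $t6, $t6, 15: $t6=18+15=33
after add $t7, $t7, 4: $t7=208+4=212
after add $t0, $t0, 3: $t0=7+3=10
cmp $t0, 10  (cmp 10,10)
bne again: not taken
sw $t6, (200) → M[200]=33
halt.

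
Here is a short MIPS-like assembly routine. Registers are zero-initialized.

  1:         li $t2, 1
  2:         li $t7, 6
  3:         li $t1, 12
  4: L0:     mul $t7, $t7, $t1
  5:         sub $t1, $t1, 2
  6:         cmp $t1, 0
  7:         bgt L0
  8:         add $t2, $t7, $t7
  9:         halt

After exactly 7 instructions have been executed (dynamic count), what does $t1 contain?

$t2=1
$t7=6
$t1=12
$t7=6*12=72
$t1=12-2=10
cmp $t1, 0  (cmp 10,0)
bgt L0: taken
After step 7: $t1 = 10.

10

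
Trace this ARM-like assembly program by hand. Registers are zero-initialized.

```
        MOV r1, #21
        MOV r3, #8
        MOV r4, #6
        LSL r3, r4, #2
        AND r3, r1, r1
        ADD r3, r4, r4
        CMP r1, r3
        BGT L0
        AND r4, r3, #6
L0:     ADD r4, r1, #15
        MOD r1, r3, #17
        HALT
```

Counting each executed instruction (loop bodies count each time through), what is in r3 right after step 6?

12

after MOV r1, #21: r1=21
after MOV r3, #8: r3=8
after MOV r4, #6: r4=6
after LSL r3, r4, #2: r3=6<<2=24
after AND r3, r1, r1: r3=21&21=21
after ADD r3, r4, r4: r3=6+6=12
After step 6: r3 = 12.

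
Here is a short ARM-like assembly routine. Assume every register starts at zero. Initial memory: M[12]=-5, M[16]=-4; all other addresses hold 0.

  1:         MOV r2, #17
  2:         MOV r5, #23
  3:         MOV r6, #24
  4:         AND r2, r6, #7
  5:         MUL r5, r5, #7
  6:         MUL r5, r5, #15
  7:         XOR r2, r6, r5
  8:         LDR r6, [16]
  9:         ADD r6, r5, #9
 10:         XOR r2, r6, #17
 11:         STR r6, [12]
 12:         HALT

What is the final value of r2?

2409

after MOV r2, #17: r2=17
after MOV r5, #23: r5=23
after MOV r6, #24: r6=24
after AND r2, r6, #7: r2=24&7=0
after MUL r5, r5, #7: r5=23*7=161
after MUL r5, r5, #15: r5=161*15=2415
after XOR r2, r6, r5: r2=24^2415=2423
after LDR r6, [16]: r6=M[16]=-4
after ADD r6, r5, #9: r6=2415+9=2424
after XOR r2, r6, #17: r2=2424^17=2409
STR r6, [12] → M[12]=2424
halt.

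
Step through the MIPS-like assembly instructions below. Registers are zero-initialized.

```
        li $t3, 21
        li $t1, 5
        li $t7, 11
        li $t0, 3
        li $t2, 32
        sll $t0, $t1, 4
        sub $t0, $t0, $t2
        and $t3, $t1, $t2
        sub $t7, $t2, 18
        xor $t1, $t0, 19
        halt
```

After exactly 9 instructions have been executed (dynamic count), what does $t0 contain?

48

li $t3, 21 → $t3=21
li $t1, 5 → $t1=5
li $t7, 11 → $t7=11
li $t0, 3 → $t0=3
li $t2, 32 → $t2=32
sll $t0, $t1, 4 → $t0=5<<4=80
sub $t0, $t0, $t2 → $t0=80-32=48
and $t3, $t1, $t2 → $t3=5&32=0
sub $t7, $t2, 18 → $t7=32-18=14
After step 9: $t0 = 48.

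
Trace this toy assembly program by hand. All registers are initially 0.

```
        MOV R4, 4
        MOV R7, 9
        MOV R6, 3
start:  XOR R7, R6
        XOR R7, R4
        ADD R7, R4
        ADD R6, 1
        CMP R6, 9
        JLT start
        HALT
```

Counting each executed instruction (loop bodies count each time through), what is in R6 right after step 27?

after MOV R4, 4: R4=4
after MOV R7, 9: R7=9
after MOV R6, 3: R6=3
after XOR R7, R6: R7=9^3=10
after XOR R7, R4: R7=10^4=14
after ADD R7, R4: R7=14+4=18
after ADD R6, 1: R6=3+1=4
CMP R6, 9  (cmp 4,9)
JLT start: taken
after XOR R7, R6: R7=18^4=22
after XOR R7, R4: R7=22^4=18
after ADD R7, R4: R7=18+4=22
after ADD R6, 1: R6=4+1=5
CMP R6, 9  (cmp 5,9)
JLT start: taken
after XOR R7, R6: R7=22^5=19
after XOR R7, R4: R7=19^4=23
after ADD R7, R4: R7=23+4=27
after ADD R6, 1: R6=5+1=6
CMP R6, 9  (cmp 6,9)
JLT start: taken
after XOR R7, R6: R7=27^6=29
after XOR R7, R4: R7=29^4=25
after ADD R7, R4: R7=25+4=29
after ADD R6, 1: R6=6+1=7
CMP R6, 9  (cmp 7,9)
JLT start: taken
After step 27: R6 = 7.

7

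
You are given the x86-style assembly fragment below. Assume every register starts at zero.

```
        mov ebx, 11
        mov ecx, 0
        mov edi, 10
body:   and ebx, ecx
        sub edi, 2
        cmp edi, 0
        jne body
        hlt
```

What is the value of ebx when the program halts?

0

after mov ebx, 11: ebx=11
after mov ecx, 0: ecx=0
after mov edi, 10: edi=10
after and ebx, ecx: ebx=11&0=0
after sub edi, 2: edi=10-2=8
cmp edi, 0  (cmp 8,0)
jne body: taken
after and ebx, ecx: ebx=0&0=0
after sub edi, 2: edi=8-2=6
cmp edi, 0  (cmp 6,0)
jne body: taken
after and ebx, ecx: ebx=0&0=0
after sub edi, 2: edi=6-2=4
cmp edi, 0  (cmp 4,0)
jne body: taken
after and ebx, ecx: ebx=0&0=0
after sub edi, 2: edi=4-2=2
cmp edi, 0  (cmp 2,0)
jne body: taken
after and ebx, ecx: ebx=0&0=0
after sub edi, 2: edi=2-2=0
cmp edi, 0  (cmp 0,0)
jne body: not taken
halt.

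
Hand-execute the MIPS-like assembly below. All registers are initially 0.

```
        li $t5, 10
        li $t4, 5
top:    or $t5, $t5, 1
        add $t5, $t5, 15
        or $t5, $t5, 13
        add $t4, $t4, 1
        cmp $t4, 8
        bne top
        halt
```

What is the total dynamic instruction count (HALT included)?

21

li $t5, 10 → $t5=10
li $t4, 5 → $t4=5
or $t5, $t5, 1 → $t5=10|1=11
add $t5, $t5, 15 → $t5=11+15=26
or $t5, $t5, 13 → $t5=26|13=31
add $t4, $t4, 1 → $t4=5+1=6
cmp $t4, 8  (cmp 6,8)
bne top: taken
or $t5, $t5, 1 → $t5=31|1=31
add $t5, $t5, 15 → $t5=31+15=46
or $t5, $t5, 13 → $t5=46|13=47
add $t4, $t4, 1 → $t4=6+1=7
cmp $t4, 8  (cmp 7,8)
bne top: taken
or $t5, $t5, 1 → $t5=47|1=47
add $t5, $t5, 15 → $t5=47+15=62
or $t5, $t5, 13 → $t5=62|13=63
add $t4, $t4, 1 → $t4=7+1=8
cmp $t4, 8  (cmp 8,8)
bne top: not taken
halt.
Total executed instructions: 21.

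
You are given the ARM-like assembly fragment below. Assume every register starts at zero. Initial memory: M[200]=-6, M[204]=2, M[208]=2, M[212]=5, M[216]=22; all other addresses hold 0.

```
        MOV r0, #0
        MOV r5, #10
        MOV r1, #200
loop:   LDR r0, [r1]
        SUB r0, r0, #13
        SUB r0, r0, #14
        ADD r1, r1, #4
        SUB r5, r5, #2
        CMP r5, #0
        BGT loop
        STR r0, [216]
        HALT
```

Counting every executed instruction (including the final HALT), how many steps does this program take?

40

r0=0
r5=10
r1=200
r0=M[200]=-6
r0=(-6)-13=-19
r0=(-19)-14=-33
r1=200+4=204
r5=10-2=8
CMP r5, #0  (cmp 8,0)
BGT loop: taken
r0=M[204]=2
r0=2-13=-11
r0=(-11)-14=-25
r1=204+4=208
r5=8-2=6
CMP r5, #0  (cmp 6,0)
BGT loop: taken
r0=M[208]=2
r0=2-13=-11
r0=(-11)-14=-25
r1=208+4=212
r5=6-2=4
CMP r5, #0  (cmp 4,0)
BGT loop: taken
r0=M[212]=5
r0=5-13=-8
r0=(-8)-14=-22
r1=212+4=216
r5=4-2=2
CMP r5, #0  (cmp 2,0)
BGT loop: taken
r0=M[216]=22
r0=22-13=9
r0=9-14=-5
r1=216+4=220
r5=2-2=0
CMP r5, #0  (cmp 0,0)
BGT loop: not taken
STR r0, [216] → M[216]=-5
halt.
Total executed instructions: 40.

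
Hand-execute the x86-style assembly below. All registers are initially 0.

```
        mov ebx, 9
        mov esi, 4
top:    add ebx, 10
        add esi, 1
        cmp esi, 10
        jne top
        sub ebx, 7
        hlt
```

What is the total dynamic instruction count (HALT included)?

mov ebx, 9 → ebx=9
mov esi, 4 → esi=4
add ebx, 10 → ebx=9+10=19
add esi, 1 → esi=4+1=5
cmp esi, 10  (cmp 5,10)
jne top: taken
add ebx, 10 → ebx=19+10=29
add esi, 1 → esi=5+1=6
cmp esi, 10  (cmp 6,10)
jne top: taken
add ebx, 10 → ebx=29+10=39
add esi, 1 → esi=6+1=7
cmp esi, 10  (cmp 7,10)
jne top: taken
add ebx, 10 → ebx=39+10=49
add esi, 1 → esi=7+1=8
cmp esi, 10  (cmp 8,10)
jne top: taken
add ebx, 10 → ebx=49+10=59
add esi, 1 → esi=8+1=9
cmp esi, 10  (cmp 9,10)
jne top: taken
add ebx, 10 → ebx=59+10=69
add esi, 1 → esi=9+1=10
cmp esi, 10  (cmp 10,10)
jne top: not taken
sub ebx, 7 → ebx=69-7=62
halt.
Total executed instructions: 28.

28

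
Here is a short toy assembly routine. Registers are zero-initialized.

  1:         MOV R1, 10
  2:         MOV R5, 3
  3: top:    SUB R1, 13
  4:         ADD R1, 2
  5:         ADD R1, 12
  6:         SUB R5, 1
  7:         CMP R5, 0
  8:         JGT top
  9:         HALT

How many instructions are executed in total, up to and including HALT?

21

after MOV R1, 10: R1=10
after MOV R5, 3: R5=3
after SUB R1, 13: R1=10-13=-3
after ADD R1, 2: R1=(-3)+2=-1
after ADD R1, 12: R1=(-1)+12=11
after SUB R5, 1: R5=3-1=2
CMP R5, 0  (cmp 2,0)
JGT top: taken
after SUB R1, 13: R1=11-13=-2
after ADD R1, 2: R1=(-2)+2=0
after ADD R1, 12: R1=0+12=12
after SUB R5, 1: R5=2-1=1
CMP R5, 0  (cmp 1,0)
JGT top: taken
after SUB R1, 13: R1=12-13=-1
after ADD R1, 2: R1=(-1)+2=1
after ADD R1, 12: R1=1+12=13
after SUB R5, 1: R5=1-1=0
CMP R5, 0  (cmp 0,0)
JGT top: not taken
halt.
Total executed instructions: 21.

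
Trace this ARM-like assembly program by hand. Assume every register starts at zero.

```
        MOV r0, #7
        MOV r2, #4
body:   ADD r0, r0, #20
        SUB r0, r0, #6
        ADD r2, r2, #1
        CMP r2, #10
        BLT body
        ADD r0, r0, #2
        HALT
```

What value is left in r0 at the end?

93

after MOV r0, #7: r0=7
after MOV r2, #4: r2=4
after ADD r0, r0, #20: r0=7+20=27
after SUB r0, r0, #6: r0=27-6=21
after ADD r2, r2, #1: r2=4+1=5
CMP r2, #10  (cmp 5,10)
BLT body: taken
after ADD r0, r0, #20: r0=21+20=41
after SUB r0, r0, #6: r0=41-6=35
after ADD r2, r2, #1: r2=5+1=6
CMP r2, #10  (cmp 6,10)
BLT body: taken
after ADD r0, r0, #20: r0=35+20=55
after SUB r0, r0, #6: r0=55-6=49
after ADD r2, r2, #1: r2=6+1=7
CMP r2, #10  (cmp 7,10)
BLT body: taken
after ADD r0, r0, #20: r0=49+20=69
after SUB r0, r0, #6: r0=69-6=63
after ADD r2, r2, #1: r2=7+1=8
CMP r2, #10  (cmp 8,10)
BLT body: taken
after ADD r0, r0, #20: r0=63+20=83
after SUB r0, r0, #6: r0=83-6=77
after ADD r2, r2, #1: r2=8+1=9
CMP r2, #10  (cmp 9,10)
BLT body: taken
after ADD r0, r0, #20: r0=77+20=97
after SUB r0, r0, #6: r0=97-6=91
after ADD r2, r2, #1: r2=9+1=10
CMP r2, #10  (cmp 10,10)
BLT body: not taken
after ADD r0, r0, #2: r0=91+2=93
halt.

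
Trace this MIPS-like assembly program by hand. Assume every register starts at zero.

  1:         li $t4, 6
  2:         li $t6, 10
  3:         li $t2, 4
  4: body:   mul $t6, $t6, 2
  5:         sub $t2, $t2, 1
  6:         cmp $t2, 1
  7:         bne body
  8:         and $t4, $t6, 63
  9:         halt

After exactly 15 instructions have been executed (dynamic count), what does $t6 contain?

80

after li $t4, 6: $t4=6
after li $t6, 10: $t6=10
after li $t2, 4: $t2=4
after mul $t6, $t6, 2: $t6=10*2=20
after sub $t2, $t2, 1: $t2=4-1=3
cmp $t2, 1  (cmp 3,1)
bne body: taken
after mul $t6, $t6, 2: $t6=20*2=40
after sub $t2, $t2, 1: $t2=3-1=2
cmp $t2, 1  (cmp 2,1)
bne body: taken
after mul $t6, $t6, 2: $t6=40*2=80
after sub $t2, $t2, 1: $t2=2-1=1
cmp $t2, 1  (cmp 1,1)
bne body: not taken
After step 15: $t6 = 80.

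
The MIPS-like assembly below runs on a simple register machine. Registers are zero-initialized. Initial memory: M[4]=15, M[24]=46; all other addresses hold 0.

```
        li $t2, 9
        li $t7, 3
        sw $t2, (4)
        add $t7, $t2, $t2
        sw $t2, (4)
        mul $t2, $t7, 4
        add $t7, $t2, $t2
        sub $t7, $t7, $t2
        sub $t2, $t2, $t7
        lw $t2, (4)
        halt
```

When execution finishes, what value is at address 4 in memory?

9

after li $t2, 9: $t2=9
after li $t7, 3: $t7=3
sw $t2, (4) → M[4]=9
after add $t7, $t2, $t2: $t7=9+9=18
sw $t2, (4) → M[4]=9
after mul $t2, $t7, 4: $t2=18*4=72
after add $t7, $t2, $t2: $t7=72+72=144
after sub $t7, $t7, $t2: $t7=144-72=72
after sub $t2, $t2, $t7: $t2=72-72=0
after lw $t2, (4): $t2=M[4]=9
halt.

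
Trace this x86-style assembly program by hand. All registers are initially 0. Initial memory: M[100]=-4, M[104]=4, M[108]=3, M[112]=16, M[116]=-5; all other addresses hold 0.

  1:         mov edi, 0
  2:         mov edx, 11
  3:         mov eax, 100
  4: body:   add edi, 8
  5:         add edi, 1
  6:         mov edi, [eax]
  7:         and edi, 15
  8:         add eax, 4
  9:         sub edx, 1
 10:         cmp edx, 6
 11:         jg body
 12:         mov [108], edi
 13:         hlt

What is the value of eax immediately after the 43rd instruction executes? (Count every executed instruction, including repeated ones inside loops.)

120

mov edi, 0 → edi=0
mov edx, 11 → edx=11
mov eax, 100 → eax=100
add edi, 8 → edi=0+8=8
add edi, 1 → edi=8+1=9
mov edi, [eax] → edi=M[100]=-4
and edi, 15 → edi=(-4)&15=12
add eax, 4 → eax=100+4=104
sub edx, 1 → edx=11-1=10
cmp edx, 6  (cmp 10,6)
jg body: taken
add edi, 8 → edi=12+8=20
add edi, 1 → edi=20+1=21
mov edi, [eax] → edi=M[104]=4
and edi, 15 → edi=4&15=4
add eax, 4 → eax=104+4=108
sub edx, 1 → edx=10-1=9
cmp edx, 6  (cmp 9,6)
jg body: taken
add edi, 8 → edi=4+8=12
add edi, 1 → edi=12+1=13
mov edi, [eax] → edi=M[108]=3
and edi, 15 → edi=3&15=3
add eax, 4 → eax=108+4=112
sub edx, 1 → edx=9-1=8
cmp edx, 6  (cmp 8,6)
jg body: taken
add edi, 8 → edi=3+8=11
add edi, 1 → edi=11+1=12
mov edi, [eax] → edi=M[112]=16
and edi, 15 → edi=16&15=0
add eax, 4 → eax=112+4=116
sub edx, 1 → edx=8-1=7
cmp edx, 6  (cmp 7,6)
jg body: taken
add edi, 8 → edi=0+8=8
add edi, 1 → edi=8+1=9
mov edi, [eax] → edi=M[116]=-5
and edi, 15 → edi=(-5)&15=11
add eax, 4 → eax=116+4=120
sub edx, 1 → edx=7-1=6
cmp edx, 6  (cmp 6,6)
jg body: not taken
After step 43: eax = 120.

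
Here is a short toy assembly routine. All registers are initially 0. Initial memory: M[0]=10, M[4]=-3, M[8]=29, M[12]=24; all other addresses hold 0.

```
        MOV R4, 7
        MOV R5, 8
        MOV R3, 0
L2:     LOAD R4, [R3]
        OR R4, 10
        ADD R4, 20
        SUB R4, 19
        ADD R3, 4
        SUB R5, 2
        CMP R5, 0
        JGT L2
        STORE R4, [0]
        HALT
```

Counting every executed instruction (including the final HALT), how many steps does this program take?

R4=7
R5=8
R3=0
R4=M[0]=10
R4=10|10=10
R4=10+20=30
R4=30-19=11
R3=0+4=4
R5=8-2=6
CMP R5, 0  (cmp 6,0)
JGT L2: taken
R4=M[4]=-3
R4=(-3)|10=-1
R4=(-1)+20=19
R4=19-19=0
R3=4+4=8
R5=6-2=4
CMP R5, 0  (cmp 4,0)
JGT L2: taken
R4=M[8]=29
R4=29|10=31
R4=31+20=51
R4=51-19=32
R3=8+4=12
R5=4-2=2
CMP R5, 0  (cmp 2,0)
JGT L2: taken
R4=M[12]=24
R4=24|10=26
R4=26+20=46
R4=46-19=27
R3=12+4=16
R5=2-2=0
CMP R5, 0  (cmp 0,0)
JGT L2: not taken
STORE R4, [0] → M[0]=27
halt.
Total executed instructions: 37.

37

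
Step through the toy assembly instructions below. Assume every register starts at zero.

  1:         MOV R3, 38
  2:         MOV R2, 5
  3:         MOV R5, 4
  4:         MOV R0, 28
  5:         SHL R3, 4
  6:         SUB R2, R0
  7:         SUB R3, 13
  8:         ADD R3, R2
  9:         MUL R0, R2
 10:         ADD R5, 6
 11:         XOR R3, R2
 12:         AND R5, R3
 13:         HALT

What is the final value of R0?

R3=38
R2=5
R5=4
R0=28
R3=38<<4=608
R2=5-28=-23
R3=608-13=595
R3=595+(-23)=572
R0=28*(-23)=-644
R5=4+6=10
R3=572^(-23)=-555
R5=10&(-555)=0
halt.

-644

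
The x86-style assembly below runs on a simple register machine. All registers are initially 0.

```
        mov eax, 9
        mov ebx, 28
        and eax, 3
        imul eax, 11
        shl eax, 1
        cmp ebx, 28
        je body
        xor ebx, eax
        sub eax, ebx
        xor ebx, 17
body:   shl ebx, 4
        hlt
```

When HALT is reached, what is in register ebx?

after mov eax, 9: eax=9
after mov ebx, 28: ebx=28
after and eax, 3: eax=9&3=1
after imul eax, 11: eax=1*11=11
after shl eax, 1: eax=11<<1=22
cmp ebx, 28  (cmp 28,28)
je body: taken
after shl ebx, 4: ebx=28<<4=448
halt.

448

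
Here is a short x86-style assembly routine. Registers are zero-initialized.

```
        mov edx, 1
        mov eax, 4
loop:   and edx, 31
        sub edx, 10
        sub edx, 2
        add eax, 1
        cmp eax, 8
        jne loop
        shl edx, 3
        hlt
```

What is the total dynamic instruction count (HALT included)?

28

edx=1
eax=4
edx=1&31=1
edx=1-10=-9
edx=(-9)-2=-11
eax=4+1=5
cmp eax, 8  (cmp 5,8)
jne loop: taken
edx=(-11)&31=21
edx=21-10=11
edx=11-2=9
eax=5+1=6
cmp eax, 8  (cmp 6,8)
jne loop: taken
edx=9&31=9
edx=9-10=-1
edx=(-1)-2=-3
eax=6+1=7
cmp eax, 8  (cmp 7,8)
jne loop: taken
edx=(-3)&31=29
edx=29-10=19
edx=19-2=17
eax=7+1=8
cmp eax, 8  (cmp 8,8)
jne loop: not taken
edx=17<<3=136
halt.
Total executed instructions: 28.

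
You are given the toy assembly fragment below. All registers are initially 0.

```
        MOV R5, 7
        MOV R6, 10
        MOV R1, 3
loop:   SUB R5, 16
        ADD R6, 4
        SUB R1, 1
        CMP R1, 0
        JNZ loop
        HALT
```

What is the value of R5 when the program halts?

after MOV R5, 7: R5=7
after MOV R6, 10: R6=10
after MOV R1, 3: R1=3
after SUB R5, 16: R5=7-16=-9
after ADD R6, 4: R6=10+4=14
after SUB R1, 1: R1=3-1=2
CMP R1, 0  (cmp 2,0)
JNZ loop: taken
after SUB R5, 16: R5=(-9)-16=-25
after ADD R6, 4: R6=14+4=18
after SUB R1, 1: R1=2-1=1
CMP R1, 0  (cmp 1,0)
JNZ loop: taken
after SUB R5, 16: R5=(-25)-16=-41
after ADD R6, 4: R6=18+4=22
after SUB R1, 1: R1=1-1=0
CMP R1, 0  (cmp 0,0)
JNZ loop: not taken
halt.

-41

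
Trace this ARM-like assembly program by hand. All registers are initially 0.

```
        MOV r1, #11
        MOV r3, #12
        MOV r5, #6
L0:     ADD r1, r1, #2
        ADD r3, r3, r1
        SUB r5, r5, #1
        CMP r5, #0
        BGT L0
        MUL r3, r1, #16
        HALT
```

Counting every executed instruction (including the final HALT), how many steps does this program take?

35

r1=11
r3=12
r5=6
r1=11+2=13
r3=12+13=25
r5=6-1=5
CMP r5, #0  (cmp 5,0)
BGT L0: taken
r1=13+2=15
r3=25+15=40
r5=5-1=4
CMP r5, #0  (cmp 4,0)
BGT L0: taken
r1=15+2=17
r3=40+17=57
r5=4-1=3
CMP r5, #0  (cmp 3,0)
BGT L0: taken
r1=17+2=19
r3=57+19=76
r5=3-1=2
CMP r5, #0  (cmp 2,0)
BGT L0: taken
r1=19+2=21
r3=76+21=97
r5=2-1=1
CMP r5, #0  (cmp 1,0)
BGT L0: taken
r1=21+2=23
r3=97+23=120
r5=1-1=0
CMP r5, #0  (cmp 0,0)
BGT L0: not taken
r3=23*16=368
halt.
Total executed instructions: 35.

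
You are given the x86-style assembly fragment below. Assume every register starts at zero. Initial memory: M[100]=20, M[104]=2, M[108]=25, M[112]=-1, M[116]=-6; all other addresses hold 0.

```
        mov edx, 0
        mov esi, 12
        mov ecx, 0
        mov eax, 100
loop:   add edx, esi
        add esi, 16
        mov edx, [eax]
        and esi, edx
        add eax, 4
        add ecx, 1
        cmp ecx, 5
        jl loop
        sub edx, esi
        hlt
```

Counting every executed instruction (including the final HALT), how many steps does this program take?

46

mov edx, 0 → edx=0
mov esi, 12 → esi=12
mov ecx, 0 → ecx=0
mov eax, 100 → eax=100
add edx, esi → edx=0+12=12
add esi, 16 → esi=12+16=28
mov edx, [eax] → edx=M[100]=20
and esi, edx → esi=28&20=20
add eax, 4 → eax=100+4=104
add ecx, 1 → ecx=0+1=1
cmp ecx, 5  (cmp 1,5)
jl loop: taken
add edx, esi → edx=20+20=40
add esi, 16 → esi=20+16=36
mov edx, [eax] → edx=M[104]=2
and esi, edx → esi=36&2=0
add eax, 4 → eax=104+4=108
add ecx, 1 → ecx=1+1=2
cmp ecx, 5  (cmp 2,5)
jl loop: taken
add edx, esi → edx=2+0=2
add esi, 16 → esi=0+16=16
mov edx, [eax] → edx=M[108]=25
and esi, edx → esi=16&25=16
add eax, 4 → eax=108+4=112
add ecx, 1 → ecx=2+1=3
cmp ecx, 5  (cmp 3,5)
jl loop: taken
add edx, esi → edx=25+16=41
add esi, 16 → esi=16+16=32
mov edx, [eax] → edx=M[112]=-1
and esi, edx → esi=32&(-1)=32
add eax, 4 → eax=112+4=116
add ecx, 1 → ecx=3+1=4
cmp ecx, 5  (cmp 4,5)
jl loop: taken
add edx, esi → edx=(-1)+32=31
add esi, 16 → esi=32+16=48
mov edx, [eax] → edx=M[116]=-6
and esi, edx → esi=48&(-6)=48
add eax, 4 → eax=116+4=120
add ecx, 1 → ecx=4+1=5
cmp ecx, 5  (cmp 5,5)
jl loop: not taken
sub edx, esi → edx=(-6)-48=-54
halt.
Total executed instructions: 46.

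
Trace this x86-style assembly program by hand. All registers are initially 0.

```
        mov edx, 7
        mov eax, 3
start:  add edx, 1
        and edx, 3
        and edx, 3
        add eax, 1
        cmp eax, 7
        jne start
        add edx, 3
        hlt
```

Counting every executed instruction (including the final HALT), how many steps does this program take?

mov edx, 7 → edx=7
mov eax, 3 → eax=3
add edx, 1 → edx=7+1=8
and edx, 3 → edx=8&3=0
and edx, 3 → edx=0&3=0
add eax, 1 → eax=3+1=4
cmp eax, 7  (cmp 4,7)
jne start: taken
add edx, 1 → edx=0+1=1
and edx, 3 → edx=1&3=1
and edx, 3 → edx=1&3=1
add eax, 1 → eax=4+1=5
cmp eax, 7  (cmp 5,7)
jne start: taken
add edx, 1 → edx=1+1=2
and edx, 3 → edx=2&3=2
and edx, 3 → edx=2&3=2
add eax, 1 → eax=5+1=6
cmp eax, 7  (cmp 6,7)
jne start: taken
add edx, 1 → edx=2+1=3
and edx, 3 → edx=3&3=3
and edx, 3 → edx=3&3=3
add eax, 1 → eax=6+1=7
cmp eax, 7  (cmp 7,7)
jne start: not taken
add edx, 3 → edx=3+3=6
halt.
Total executed instructions: 28.

28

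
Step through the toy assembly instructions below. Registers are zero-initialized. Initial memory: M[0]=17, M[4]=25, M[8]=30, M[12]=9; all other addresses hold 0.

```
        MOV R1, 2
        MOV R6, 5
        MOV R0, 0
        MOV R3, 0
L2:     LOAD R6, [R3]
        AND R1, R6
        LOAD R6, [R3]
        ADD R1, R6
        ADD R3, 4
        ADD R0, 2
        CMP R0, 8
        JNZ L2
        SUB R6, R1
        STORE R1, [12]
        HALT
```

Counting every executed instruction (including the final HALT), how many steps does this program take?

39

after MOV R1, 2: R1=2
after MOV R6, 5: R6=5
after MOV R0, 0: R0=0
after MOV R3, 0: R3=0
after LOAD R6, [R3]: R6=M[0]=17
after AND R1, R6: R1=2&17=0
after LOAD R6, [R3]: R6=M[0]=17
after ADD R1, R6: R1=0+17=17
after ADD R3, 4: R3=0+4=4
after ADD R0, 2: R0=0+2=2
CMP R0, 8  (cmp 2,8)
JNZ L2: taken
after LOAD R6, [R3]: R6=M[4]=25
after AND R1, R6: R1=17&25=17
after LOAD R6, [R3]: R6=M[4]=25
after ADD R1, R6: R1=17+25=42
after ADD R3, 4: R3=4+4=8
after ADD R0, 2: R0=2+2=4
CMP R0, 8  (cmp 4,8)
JNZ L2: taken
after LOAD R6, [R3]: R6=M[8]=30
after AND R1, R6: R1=42&30=10
after LOAD R6, [R3]: R6=M[8]=30
after ADD R1, R6: R1=10+30=40
after ADD R3, 4: R3=8+4=12
after ADD R0, 2: R0=4+2=6
CMP R0, 8  (cmp 6,8)
JNZ L2: taken
after LOAD R6, [R3]: R6=M[12]=9
after AND R1, R6: R1=40&9=8
after LOAD R6, [R3]: R6=M[12]=9
after ADD R1, R6: R1=8+9=17
after ADD R3, 4: R3=12+4=16
after ADD R0, 2: R0=6+2=8
CMP R0, 8  (cmp 8,8)
JNZ L2: not taken
after SUB R6, R1: R6=9-17=-8
STORE R1, [12] → M[12]=17
halt.
Total executed instructions: 39.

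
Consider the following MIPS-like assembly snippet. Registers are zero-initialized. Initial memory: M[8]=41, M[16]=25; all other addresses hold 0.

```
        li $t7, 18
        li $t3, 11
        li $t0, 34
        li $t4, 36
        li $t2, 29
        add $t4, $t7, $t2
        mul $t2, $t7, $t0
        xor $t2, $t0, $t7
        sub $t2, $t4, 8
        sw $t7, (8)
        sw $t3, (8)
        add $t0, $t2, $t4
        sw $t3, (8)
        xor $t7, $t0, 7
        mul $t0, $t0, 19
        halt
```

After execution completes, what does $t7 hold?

81

$t7=18
$t3=11
$t0=34
$t4=36
$t2=29
$t4=18+29=47
$t2=18*34=612
$t2=34^18=48
$t2=47-8=39
sw $t7, (8) → M[8]=18
sw $t3, (8) → M[8]=11
$t0=39+47=86
sw $t3, (8) → M[8]=11
$t7=86^7=81
$t0=86*19=1634
halt.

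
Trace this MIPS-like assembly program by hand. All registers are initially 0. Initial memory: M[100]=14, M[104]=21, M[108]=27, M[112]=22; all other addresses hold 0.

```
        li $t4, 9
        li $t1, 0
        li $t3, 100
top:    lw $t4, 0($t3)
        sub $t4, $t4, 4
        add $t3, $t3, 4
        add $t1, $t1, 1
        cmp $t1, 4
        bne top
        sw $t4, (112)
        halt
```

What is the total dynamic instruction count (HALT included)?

li $t4, 9 → $t4=9
li $t1, 0 → $t1=0
li $t3, 100 → $t3=100
lw $t4, 0($t3) → $t4=M[100]=14
sub $t4, $t4, 4 → $t4=14-4=10
add $t3, $t3, 4 → $t3=100+4=104
add $t1, $t1, 1 → $t1=0+1=1
cmp $t1, 4  (cmp 1,4)
bne top: taken
lw $t4, 0($t3) → $t4=M[104]=21
sub $t4, $t4, 4 → $t4=21-4=17
add $t3, $t3, 4 → $t3=104+4=108
add $t1, $t1, 1 → $t1=1+1=2
cmp $t1, 4  (cmp 2,4)
bne top: taken
lw $t4, 0($t3) → $t4=M[108]=27
sub $t4, $t4, 4 → $t4=27-4=23
add $t3, $t3, 4 → $t3=108+4=112
add $t1, $t1, 1 → $t1=2+1=3
cmp $t1, 4  (cmp 3,4)
bne top: taken
lw $t4, 0($t3) → $t4=M[112]=22
sub $t4, $t4, 4 → $t4=22-4=18
add $t3, $t3, 4 → $t3=112+4=116
add $t1, $t1, 1 → $t1=3+1=4
cmp $t1, 4  (cmp 4,4)
bne top: not taken
sw $t4, (112) → M[112]=18
halt.
Total executed instructions: 29.

29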